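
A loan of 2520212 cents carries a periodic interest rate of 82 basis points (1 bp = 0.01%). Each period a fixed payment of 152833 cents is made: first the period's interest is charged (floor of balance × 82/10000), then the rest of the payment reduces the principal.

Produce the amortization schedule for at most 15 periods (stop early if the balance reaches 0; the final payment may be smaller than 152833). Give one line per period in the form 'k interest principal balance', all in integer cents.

1 20665 132168 2388044
2 19581 133252 2254792
3 18489 134344 2120448
4 17387 135446 1985002
5 16277 136556 1848446
6 15157 137676 1710770
7 14028 138805 1571965
8 12890 139943 1432022
9 11742 141091 1290931
10 10585 142248 1148683
11 9419 143414 1005269
12 8243 144590 860679
13 7057 145776 714903
14 5862 146971 567932
15 4657 148176 419756

1. interest=⌊2520212·82/10000⌋=20665; principal=152833-20665=132168; balance=2520212-132168=2388044
2. interest=⌊2388044·82/10000⌋=19581; principal=152833-19581=133252; balance=2388044-133252=2254792
3. interest=⌊2254792·82/10000⌋=18489; principal=152833-18489=134344; balance=2254792-134344=2120448
4. interest=⌊2120448·82/10000⌋=17387; principal=152833-17387=135446; balance=2120448-135446=1985002
5. interest=⌊1985002·82/10000⌋=16277; principal=152833-16277=136556; balance=1985002-136556=1848446
6. interest=⌊1848446·82/10000⌋=15157; principal=152833-15157=137676; balance=1848446-137676=1710770
7. interest=⌊1710770·82/10000⌋=14028; principal=152833-14028=138805; balance=1710770-138805=1571965
8. interest=⌊1571965·82/10000⌋=12890; principal=152833-12890=139943; balance=1571965-139943=1432022
9. interest=⌊1432022·82/10000⌋=11742; principal=152833-11742=141091; balance=1432022-141091=1290931
10. interest=⌊1290931·82/10000⌋=10585; principal=152833-10585=142248; balance=1290931-142248=1148683
11. interest=⌊1148683·82/10000⌋=9419; principal=152833-9419=143414; balance=1148683-143414=1005269
12. interest=⌊1005269·82/10000⌋=8243; principal=152833-8243=144590; balance=1005269-144590=860679
13. interest=⌊860679·82/10000⌋=7057; principal=152833-7057=145776; balance=860679-145776=714903
14. interest=⌊714903·82/10000⌋=5862; principal=152833-5862=146971; balance=714903-146971=567932
15. interest=⌊567932·82/10000⌋=4657; principal=152833-4657=148176; balance=567932-148176=419756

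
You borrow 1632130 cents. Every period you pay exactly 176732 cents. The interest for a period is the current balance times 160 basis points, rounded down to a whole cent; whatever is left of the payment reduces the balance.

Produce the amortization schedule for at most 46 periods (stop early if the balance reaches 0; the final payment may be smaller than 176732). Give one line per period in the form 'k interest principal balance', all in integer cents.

1. interest=⌊1632130·160/10000⌋=26114; principal=176732-26114=150618; balance=1632130-150618=1481512
2. interest=⌊1481512·160/10000⌋=23704; principal=176732-23704=153028; balance=1481512-153028=1328484
3. interest=⌊1328484·160/10000⌋=21255; principal=176732-21255=155477; balance=1328484-155477=1173007
4. interest=⌊1173007·160/10000⌋=18768; principal=176732-18768=157964; balance=1173007-157964=1015043
5. interest=⌊1015043·160/10000⌋=16240; principal=176732-16240=160492; balance=1015043-160492=854551
6. interest=⌊854551·160/10000⌋=13672; principal=176732-13672=163060; balance=854551-163060=691491
7. interest=⌊691491·160/10000⌋=11063; principal=176732-11063=165669; balance=691491-165669=525822
8. interest=⌊525822·160/10000⌋=8413; principal=176732-8413=168319; balance=525822-168319=357503
9. interest=⌊357503·160/10000⌋=5720; principal=176732-5720=171012; balance=357503-171012=186491
10. interest=⌊186491·160/10000⌋=2983; principal=176732-2983=173749; balance=186491-173749=12742
11. interest=⌊12742·160/10000⌋=203; principal=min(176732-203,12742)=12742; balance=12742-12742=0

1 26114 150618 1481512
2 23704 153028 1328484
3 21255 155477 1173007
4 18768 157964 1015043
5 16240 160492 854551
6 13672 163060 691491
7 11063 165669 525822
8 8413 168319 357503
9 5720 171012 186491
10 2983 173749 12742
11 203 12742 0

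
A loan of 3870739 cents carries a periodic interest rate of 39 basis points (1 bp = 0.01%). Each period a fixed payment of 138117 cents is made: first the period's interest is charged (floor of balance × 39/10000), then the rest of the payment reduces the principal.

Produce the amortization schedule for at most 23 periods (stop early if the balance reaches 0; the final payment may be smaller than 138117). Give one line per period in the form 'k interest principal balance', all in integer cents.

1. interest=⌊3870739·39/10000⌋=15095; principal=138117-15095=123022; balance=3870739-123022=3747717
2. interest=⌊3747717·39/10000⌋=14616; principal=138117-14616=123501; balance=3747717-123501=3624216
3. interest=⌊3624216·39/10000⌋=14134; principal=138117-14134=123983; balance=3624216-123983=3500233
4. interest=⌊3500233·39/10000⌋=13650; principal=138117-13650=124467; balance=3500233-124467=3375766
5. interest=⌊3375766·39/10000⌋=13165; principal=138117-13165=124952; balance=3375766-124952=3250814
6. interest=⌊3250814·39/10000⌋=12678; principal=138117-12678=125439; balance=3250814-125439=3125375
7. interest=⌊3125375·39/10000⌋=12188; principal=138117-12188=125929; balance=3125375-125929=2999446
8. interest=⌊2999446·39/10000⌋=11697; principal=138117-11697=126420; balance=2999446-126420=2873026
9. interest=⌊2873026·39/10000⌋=11204; principal=138117-11204=126913; balance=2873026-126913=2746113
10. interest=⌊2746113·39/10000⌋=10709; principal=138117-10709=127408; balance=2746113-127408=2618705
11. interest=⌊2618705·39/10000⌋=10212; principal=138117-10212=127905; balance=2618705-127905=2490800
12. interest=⌊2490800·39/10000⌋=9714; principal=138117-9714=128403; balance=2490800-128403=2362397
13. interest=⌊2362397·39/10000⌋=9213; principal=138117-9213=128904; balance=2362397-128904=2233493
14. interest=⌊2233493·39/10000⌋=8710; principal=138117-8710=129407; balance=2233493-129407=2104086
15. interest=⌊2104086·39/10000⌋=8205; principal=138117-8205=129912; balance=2104086-129912=1974174
16. interest=⌊1974174·39/10000⌋=7699; principal=138117-7699=130418; balance=1974174-130418=1843756
17. interest=⌊1843756·39/10000⌋=7190; principal=138117-7190=130927; balance=1843756-130927=1712829
18. interest=⌊1712829·39/10000⌋=6680; principal=138117-6680=131437; balance=1712829-131437=1581392
19. interest=⌊1581392·39/10000⌋=6167; principal=138117-6167=131950; balance=1581392-131950=1449442
20. interest=⌊1449442·39/10000⌋=5652; principal=138117-5652=132465; balance=1449442-132465=1316977
21. interest=⌊1316977·39/10000⌋=5136; principal=138117-5136=132981; balance=1316977-132981=1183996
22. interest=⌊1183996·39/10000⌋=4617; principal=138117-4617=133500; balance=1183996-133500=1050496
23. interest=⌊1050496·39/10000⌋=4096; principal=138117-4096=134021; balance=1050496-134021=916475

1 15095 123022 3747717
2 14616 123501 3624216
3 14134 123983 3500233
4 13650 124467 3375766
5 13165 124952 3250814
6 12678 125439 3125375
7 12188 125929 2999446
8 11697 126420 2873026
9 11204 126913 2746113
10 10709 127408 2618705
11 10212 127905 2490800
12 9714 128403 2362397
13 9213 128904 2233493
14 8710 129407 2104086
15 8205 129912 1974174
16 7699 130418 1843756
17 7190 130927 1712829
18 6680 131437 1581392
19 6167 131950 1449442
20 5652 132465 1316977
21 5136 132981 1183996
22 4617 133500 1050496
23 4096 134021 916475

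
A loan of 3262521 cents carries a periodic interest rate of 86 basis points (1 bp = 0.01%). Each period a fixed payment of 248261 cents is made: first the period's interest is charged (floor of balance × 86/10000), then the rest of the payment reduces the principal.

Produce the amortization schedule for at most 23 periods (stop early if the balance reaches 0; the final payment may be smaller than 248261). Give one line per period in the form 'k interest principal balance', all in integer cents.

1. interest=⌊3262521·86/10000⌋=28057; principal=248261-28057=220204; balance=3262521-220204=3042317
2. interest=⌊3042317·86/10000⌋=26163; principal=248261-26163=222098; balance=3042317-222098=2820219
3. interest=⌊2820219·86/10000⌋=24253; principal=248261-24253=224008; balance=2820219-224008=2596211
4. interest=⌊2596211·86/10000⌋=22327; principal=248261-22327=225934; balance=2596211-225934=2370277
5. interest=⌊2370277·86/10000⌋=20384; principal=248261-20384=227877; balance=2370277-227877=2142400
6. interest=⌊2142400·86/10000⌋=18424; principal=248261-18424=229837; balance=2142400-229837=1912563
7. interest=⌊1912563·86/10000⌋=16448; principal=248261-16448=231813; balance=1912563-231813=1680750
8. interest=⌊1680750·86/10000⌋=14454; principal=248261-14454=233807; balance=1680750-233807=1446943
9. interest=⌊1446943·86/10000⌋=12443; principal=248261-12443=235818; balance=1446943-235818=1211125
10. interest=⌊1211125·86/10000⌋=10415; principal=248261-10415=237846; balance=1211125-237846=973279
11. interest=⌊973279·86/10000⌋=8370; principal=248261-8370=239891; balance=973279-239891=733388
12. interest=⌊733388·86/10000⌋=6307; principal=248261-6307=241954; balance=733388-241954=491434
13. interest=⌊491434·86/10000⌋=4226; principal=248261-4226=244035; balance=491434-244035=247399
14. interest=⌊247399·86/10000⌋=2127; principal=248261-2127=246134; balance=247399-246134=1265
15. interest=⌊1265·86/10000⌋=10; principal=min(248261-10,1265)=1265; balance=1265-1265=0

1 28057 220204 3042317
2 26163 222098 2820219
3 24253 224008 2596211
4 22327 225934 2370277
5 20384 227877 2142400
6 18424 229837 1912563
7 16448 231813 1680750
8 14454 233807 1446943
9 12443 235818 1211125
10 10415 237846 973279
11 8370 239891 733388
12 6307 241954 491434
13 4226 244035 247399
14 2127 246134 1265
15 10 1265 0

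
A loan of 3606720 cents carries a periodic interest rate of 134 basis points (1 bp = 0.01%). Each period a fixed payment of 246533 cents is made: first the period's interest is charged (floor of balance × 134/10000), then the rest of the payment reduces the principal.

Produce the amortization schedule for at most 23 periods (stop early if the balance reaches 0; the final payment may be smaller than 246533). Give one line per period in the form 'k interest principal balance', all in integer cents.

1. interest=⌊3606720·134/10000⌋=48330; principal=246533-48330=198203; balance=3606720-198203=3408517
2. interest=⌊3408517·134/10000⌋=45674; principal=246533-45674=200859; balance=3408517-200859=3207658
3. interest=⌊3207658·134/10000⌋=42982; principal=246533-42982=203551; balance=3207658-203551=3004107
4. interest=⌊3004107·134/10000⌋=40255; principal=246533-40255=206278; balance=3004107-206278=2797829
5. interest=⌊2797829·134/10000⌋=37490; principal=246533-37490=209043; balance=2797829-209043=2588786
6. interest=⌊2588786·134/10000⌋=34689; principal=246533-34689=211844; balance=2588786-211844=2376942
7. interest=⌊2376942·134/10000⌋=31851; principal=246533-31851=214682; balance=2376942-214682=2162260
8. interest=⌊2162260·134/10000⌋=28974; principal=246533-28974=217559; balance=2162260-217559=1944701
9. interest=⌊1944701·134/10000⌋=26058; principal=246533-26058=220475; balance=1944701-220475=1724226
10. interest=⌊1724226·134/10000⌋=23104; principal=246533-23104=223429; balance=1724226-223429=1500797
11. interest=⌊1500797·134/10000⌋=20110; principal=246533-20110=226423; balance=1500797-226423=1274374
12. interest=⌊1274374·134/10000⌋=17076; principal=246533-17076=229457; balance=1274374-229457=1044917
13. interest=⌊1044917·134/10000⌋=14001; principal=246533-14001=232532; balance=1044917-232532=812385
14. interest=⌊812385·134/10000⌋=10885; principal=246533-10885=235648; balance=812385-235648=576737
15. interest=⌊576737·134/10000⌋=7728; principal=246533-7728=238805; balance=576737-238805=337932
16. interest=⌊337932·134/10000⌋=4528; principal=246533-4528=242005; balance=337932-242005=95927
17. interest=⌊95927·134/10000⌋=1285; principal=min(246533-1285,95927)=95927; balance=95927-95927=0

1 48330 198203 3408517
2 45674 200859 3207658
3 42982 203551 3004107
4 40255 206278 2797829
5 37490 209043 2588786
6 34689 211844 2376942
7 31851 214682 2162260
8 28974 217559 1944701
9 26058 220475 1724226
10 23104 223429 1500797
11 20110 226423 1274374
12 17076 229457 1044917
13 14001 232532 812385
14 10885 235648 576737
15 7728 238805 337932
16 4528 242005 95927
17 1285 95927 0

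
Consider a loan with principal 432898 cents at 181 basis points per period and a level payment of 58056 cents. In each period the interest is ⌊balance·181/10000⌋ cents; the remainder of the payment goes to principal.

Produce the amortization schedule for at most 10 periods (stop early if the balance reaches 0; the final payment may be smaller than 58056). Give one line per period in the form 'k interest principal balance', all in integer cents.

1 7835 50221 382677
2 6926 51130 331547
3 6001 52055 279492
4 5058 52998 226494
5 4099 53957 172537
6 3122 54934 117603
7 2128 55928 61675
8 1116 56940 4735
9 85 4735 0

1. interest=⌊432898·181/10000⌋=7835; principal=58056-7835=50221; balance=432898-50221=382677
2. interest=⌊382677·181/10000⌋=6926; principal=58056-6926=51130; balance=382677-51130=331547
3. interest=⌊331547·181/10000⌋=6001; principal=58056-6001=52055; balance=331547-52055=279492
4. interest=⌊279492·181/10000⌋=5058; principal=58056-5058=52998; balance=279492-52998=226494
5. interest=⌊226494·181/10000⌋=4099; principal=58056-4099=53957; balance=226494-53957=172537
6. interest=⌊172537·181/10000⌋=3122; principal=58056-3122=54934; balance=172537-54934=117603
7. interest=⌊117603·181/10000⌋=2128; principal=58056-2128=55928; balance=117603-55928=61675
8. interest=⌊61675·181/10000⌋=1116; principal=58056-1116=56940; balance=61675-56940=4735
9. interest=⌊4735·181/10000⌋=85; principal=min(58056-85,4735)=4735; balance=4735-4735=0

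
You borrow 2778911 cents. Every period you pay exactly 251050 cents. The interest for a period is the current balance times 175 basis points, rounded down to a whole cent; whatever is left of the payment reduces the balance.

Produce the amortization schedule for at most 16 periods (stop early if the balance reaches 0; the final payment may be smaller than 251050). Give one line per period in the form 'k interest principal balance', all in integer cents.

1. interest=⌊2778911·175/10000⌋=48630; principal=251050-48630=202420; balance=2778911-202420=2576491
2. interest=⌊2576491·175/10000⌋=45088; principal=251050-45088=205962; balance=2576491-205962=2370529
3. interest=⌊2370529·175/10000⌋=41484; principal=251050-41484=209566; balance=2370529-209566=2160963
4. interest=⌊2160963·175/10000⌋=37816; principal=251050-37816=213234; balance=2160963-213234=1947729
5. interest=⌊1947729·175/10000⌋=34085; principal=251050-34085=216965; balance=1947729-216965=1730764
6. interest=⌊1730764·175/10000⌋=30288; principal=251050-30288=220762; balance=1730764-220762=1510002
7. interest=⌊1510002·175/10000⌋=26425; principal=251050-26425=224625; balance=1510002-224625=1285377
8. interest=⌊1285377·175/10000⌋=22494; principal=251050-22494=228556; balance=1285377-228556=1056821
9. interest=⌊1056821·175/10000⌋=18494; principal=251050-18494=232556; balance=1056821-232556=824265
10. interest=⌊824265·175/10000⌋=14424; principal=251050-14424=236626; balance=824265-236626=587639
11. interest=⌊587639·175/10000⌋=10283; principal=251050-10283=240767; balance=587639-240767=346872
12. interest=⌊346872·175/10000⌋=6070; principal=251050-6070=244980; balance=346872-244980=101892
13. interest=⌊101892·175/10000⌋=1783; principal=min(251050-1783,101892)=101892; balance=101892-101892=0

1 48630 202420 2576491
2 45088 205962 2370529
3 41484 209566 2160963
4 37816 213234 1947729
5 34085 216965 1730764
6 30288 220762 1510002
7 26425 224625 1285377
8 22494 228556 1056821
9 18494 232556 824265
10 14424 236626 587639
11 10283 240767 346872
12 6070 244980 101892
13 1783 101892 0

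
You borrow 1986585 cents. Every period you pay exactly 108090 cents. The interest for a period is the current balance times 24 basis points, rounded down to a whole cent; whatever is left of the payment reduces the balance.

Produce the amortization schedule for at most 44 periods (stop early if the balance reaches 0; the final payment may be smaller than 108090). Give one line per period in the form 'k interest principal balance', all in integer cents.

1. interest=⌊1986585·24/10000⌋=4767; principal=108090-4767=103323; balance=1986585-103323=1883262
2. interest=⌊1883262·24/10000⌋=4519; principal=108090-4519=103571; balance=1883262-103571=1779691
3. interest=⌊1779691·24/10000⌋=4271; principal=108090-4271=103819; balance=1779691-103819=1675872
4. interest=⌊1675872·24/10000⌋=4022; principal=108090-4022=104068; balance=1675872-104068=1571804
5. interest=⌊1571804·24/10000⌋=3772; principal=108090-3772=104318; balance=1571804-104318=1467486
6. interest=⌊1467486·24/10000⌋=3521; principal=108090-3521=104569; balance=1467486-104569=1362917
7. interest=⌊1362917·24/10000⌋=3271; principal=108090-3271=104819; balance=1362917-104819=1258098
8. interest=⌊1258098·24/10000⌋=3019; principal=108090-3019=105071; balance=1258098-105071=1153027
9. interest=⌊1153027·24/10000⌋=2767; principal=108090-2767=105323; balance=1153027-105323=1047704
10. interest=⌊1047704·24/10000⌋=2514; principal=108090-2514=105576; balance=1047704-105576=942128
11. interest=⌊942128·24/10000⌋=2261; principal=108090-2261=105829; balance=942128-105829=836299
12. interest=⌊836299·24/10000⌋=2007; principal=108090-2007=106083; balance=836299-106083=730216
13. interest=⌊730216·24/10000⌋=1752; principal=108090-1752=106338; balance=730216-106338=623878
14. interest=⌊623878·24/10000⌋=1497; principal=108090-1497=106593; balance=623878-106593=517285
15. interest=⌊517285·24/10000⌋=1241; principal=108090-1241=106849; balance=517285-106849=410436
16. interest=⌊410436·24/10000⌋=985; principal=108090-985=107105; balance=410436-107105=303331
17. interest=⌊303331·24/10000⌋=727; principal=108090-727=107363; balance=303331-107363=195968
18. interest=⌊195968·24/10000⌋=470; principal=108090-470=107620; balance=195968-107620=88348
19. interest=⌊88348·24/10000⌋=212; principal=min(108090-212,88348)=88348; balance=88348-88348=0

1 4767 103323 1883262
2 4519 103571 1779691
3 4271 103819 1675872
4 4022 104068 1571804
5 3772 104318 1467486
6 3521 104569 1362917
7 3271 104819 1258098
8 3019 105071 1153027
9 2767 105323 1047704
10 2514 105576 942128
11 2261 105829 836299
12 2007 106083 730216
13 1752 106338 623878
14 1497 106593 517285
15 1241 106849 410436
16 985 107105 303331
17 727 107363 195968
18 470 107620 88348
19 212 88348 0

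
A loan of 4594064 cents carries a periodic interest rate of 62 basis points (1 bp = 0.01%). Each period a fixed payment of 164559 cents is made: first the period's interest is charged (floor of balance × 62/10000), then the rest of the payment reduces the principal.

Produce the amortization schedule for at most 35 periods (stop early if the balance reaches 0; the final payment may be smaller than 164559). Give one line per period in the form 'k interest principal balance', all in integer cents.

1 28483 136076 4457988
2 27639 136920 4321068
3 26790 137769 4183299
4 25936 138623 4044676
5 25076 139483 3905193
6 24212 140347 3764846
7 23342 141217 3623629
8 22466 142093 3481536
9 21585 142974 3338562
10 20699 143860 3194702
11 19807 144752 3049950
12 18909 145650 2904300
13 18006 146553 2757747
14 17098 147461 2610286
15 16183 148376 2461910
16 15263 149296 2312614
17 14338 150221 2162393
18 13406 151153 2011240
19 12469 152090 1859150
20 11526 153033 1706117
21 10577 153982 1552135
22 9623 154936 1397199
23 8662 155897 1241302
24 7696 156863 1084439
25 6723 157836 926603
26 5744 158815 767788
27 4760 159799 607989
28 3769 160790 447199
29 2772 161787 285412
30 1769 162790 122622
31 760 122622 0

1. interest=⌊4594064·62/10000⌋=28483; principal=164559-28483=136076; balance=4594064-136076=4457988
2. interest=⌊4457988·62/10000⌋=27639; principal=164559-27639=136920; balance=4457988-136920=4321068
3. interest=⌊4321068·62/10000⌋=26790; principal=164559-26790=137769; balance=4321068-137769=4183299
4. interest=⌊4183299·62/10000⌋=25936; principal=164559-25936=138623; balance=4183299-138623=4044676
5. interest=⌊4044676·62/10000⌋=25076; principal=164559-25076=139483; balance=4044676-139483=3905193
6. interest=⌊3905193·62/10000⌋=24212; principal=164559-24212=140347; balance=3905193-140347=3764846
7. interest=⌊3764846·62/10000⌋=23342; principal=164559-23342=141217; balance=3764846-141217=3623629
8. interest=⌊3623629·62/10000⌋=22466; principal=164559-22466=142093; balance=3623629-142093=3481536
9. interest=⌊3481536·62/10000⌋=21585; principal=164559-21585=142974; balance=3481536-142974=3338562
10. interest=⌊3338562·62/10000⌋=20699; principal=164559-20699=143860; balance=3338562-143860=3194702
11. interest=⌊3194702·62/10000⌋=19807; principal=164559-19807=144752; balance=3194702-144752=3049950
12. interest=⌊3049950·62/10000⌋=18909; principal=164559-18909=145650; balance=3049950-145650=2904300
13. interest=⌊2904300·62/10000⌋=18006; principal=164559-18006=146553; balance=2904300-146553=2757747
14. interest=⌊2757747·62/10000⌋=17098; principal=164559-17098=147461; balance=2757747-147461=2610286
15. interest=⌊2610286·62/10000⌋=16183; principal=164559-16183=148376; balance=2610286-148376=2461910
16. interest=⌊2461910·62/10000⌋=15263; principal=164559-15263=149296; balance=2461910-149296=2312614
17. interest=⌊2312614·62/10000⌋=14338; principal=164559-14338=150221; balance=2312614-150221=2162393
18. interest=⌊2162393·62/10000⌋=13406; principal=164559-13406=151153; balance=2162393-151153=2011240
19. interest=⌊2011240·62/10000⌋=12469; principal=164559-12469=152090; balance=2011240-152090=1859150
20. interest=⌊1859150·62/10000⌋=11526; principal=164559-11526=153033; balance=1859150-153033=1706117
21. interest=⌊1706117·62/10000⌋=10577; principal=164559-10577=153982; balance=1706117-153982=1552135
22. interest=⌊1552135·62/10000⌋=9623; principal=164559-9623=154936; balance=1552135-154936=1397199
23. interest=⌊1397199·62/10000⌋=8662; principal=164559-8662=155897; balance=1397199-155897=1241302
24. interest=⌊1241302·62/10000⌋=7696; principal=164559-7696=156863; balance=1241302-156863=1084439
25. interest=⌊1084439·62/10000⌋=6723; principal=164559-6723=157836; balance=1084439-157836=926603
26. interest=⌊926603·62/10000⌋=5744; principal=164559-5744=158815; balance=926603-158815=767788
27. interest=⌊767788·62/10000⌋=4760; principal=164559-4760=159799; balance=767788-159799=607989
28. interest=⌊607989·62/10000⌋=3769; principal=164559-3769=160790; balance=607989-160790=447199
29. interest=⌊447199·62/10000⌋=2772; principal=164559-2772=161787; balance=447199-161787=285412
30. interest=⌊285412·62/10000⌋=1769; principal=164559-1769=162790; balance=285412-162790=122622
31. interest=⌊122622·62/10000⌋=760; principal=min(164559-760,122622)=122622; balance=122622-122622=0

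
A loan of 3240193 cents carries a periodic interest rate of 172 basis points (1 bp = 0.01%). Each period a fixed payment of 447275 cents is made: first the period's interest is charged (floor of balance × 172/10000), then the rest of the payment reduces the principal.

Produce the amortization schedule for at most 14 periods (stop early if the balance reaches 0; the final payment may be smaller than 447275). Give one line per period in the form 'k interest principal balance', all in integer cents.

1. interest=⌊3240193·172/10000⌋=55731; principal=447275-55731=391544; balance=3240193-391544=2848649
2. interest=⌊2848649·172/10000⌋=48996; principal=447275-48996=398279; balance=2848649-398279=2450370
3. interest=⌊2450370·172/10000⌋=42146; principal=447275-42146=405129; balance=2450370-405129=2045241
4. interest=⌊2045241·172/10000⌋=35178; principal=447275-35178=412097; balance=2045241-412097=1633144
5. interest=⌊1633144·172/10000⌋=28090; principal=447275-28090=419185; balance=1633144-419185=1213959
6. interest=⌊1213959·172/10000⌋=20880; principal=447275-20880=426395; balance=1213959-426395=787564
7. interest=⌊787564·172/10000⌋=13546; principal=447275-13546=433729; balance=787564-433729=353835
8. interest=⌊353835·172/10000⌋=6085; principal=min(447275-6085,353835)=353835; balance=353835-353835=0

1 55731 391544 2848649
2 48996 398279 2450370
3 42146 405129 2045241
4 35178 412097 1633144
5 28090 419185 1213959
6 20880 426395 787564
7 13546 433729 353835
8 6085 353835 0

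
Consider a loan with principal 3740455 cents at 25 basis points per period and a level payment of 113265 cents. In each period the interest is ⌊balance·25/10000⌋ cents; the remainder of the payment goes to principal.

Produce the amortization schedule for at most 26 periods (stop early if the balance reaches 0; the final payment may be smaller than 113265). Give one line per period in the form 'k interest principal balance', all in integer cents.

1 9351 103914 3636541
2 9091 104174 3532367
3 8830 104435 3427932
4 8569 104696 3323236
5 8308 104957 3218279
6 8045 105220 3113059
7 7782 105483 3007576
8 7518 105747 2901829
9 7254 106011 2795818
10 6989 106276 2689542
11 6723 106542 2583000
12 6457 106808 2476192
13 6190 107075 2369117
14 5922 107343 2261774
15 5654 107611 2154163
16 5385 107880 2046283
17 5115 108150 1938133
18 4845 108420 1829713
19 4574 108691 1721022
20 4302 108963 1612059
21 4030 109235 1502824
22 3757 109508 1393316
23 3483 109782 1283534
24 3208 110057 1173477
25 2933 110332 1063145
26 2657 110608 952537

1. interest=⌊3740455·25/10000⌋=9351; principal=113265-9351=103914; balance=3740455-103914=3636541
2. interest=⌊3636541·25/10000⌋=9091; principal=113265-9091=104174; balance=3636541-104174=3532367
3. interest=⌊3532367·25/10000⌋=8830; principal=113265-8830=104435; balance=3532367-104435=3427932
4. interest=⌊3427932·25/10000⌋=8569; principal=113265-8569=104696; balance=3427932-104696=3323236
5. interest=⌊3323236·25/10000⌋=8308; principal=113265-8308=104957; balance=3323236-104957=3218279
6. interest=⌊3218279·25/10000⌋=8045; principal=113265-8045=105220; balance=3218279-105220=3113059
7. interest=⌊3113059·25/10000⌋=7782; principal=113265-7782=105483; balance=3113059-105483=3007576
8. interest=⌊3007576·25/10000⌋=7518; principal=113265-7518=105747; balance=3007576-105747=2901829
9. interest=⌊2901829·25/10000⌋=7254; principal=113265-7254=106011; balance=2901829-106011=2795818
10. interest=⌊2795818·25/10000⌋=6989; principal=113265-6989=106276; balance=2795818-106276=2689542
11. interest=⌊2689542·25/10000⌋=6723; principal=113265-6723=106542; balance=2689542-106542=2583000
12. interest=⌊2583000·25/10000⌋=6457; principal=113265-6457=106808; balance=2583000-106808=2476192
13. interest=⌊2476192·25/10000⌋=6190; principal=113265-6190=107075; balance=2476192-107075=2369117
14. interest=⌊2369117·25/10000⌋=5922; principal=113265-5922=107343; balance=2369117-107343=2261774
15. interest=⌊2261774·25/10000⌋=5654; principal=113265-5654=107611; balance=2261774-107611=2154163
16. interest=⌊2154163·25/10000⌋=5385; principal=113265-5385=107880; balance=2154163-107880=2046283
17. interest=⌊2046283·25/10000⌋=5115; principal=113265-5115=108150; balance=2046283-108150=1938133
18. interest=⌊1938133·25/10000⌋=4845; principal=113265-4845=108420; balance=1938133-108420=1829713
19. interest=⌊1829713·25/10000⌋=4574; principal=113265-4574=108691; balance=1829713-108691=1721022
20. interest=⌊1721022·25/10000⌋=4302; principal=113265-4302=108963; balance=1721022-108963=1612059
21. interest=⌊1612059·25/10000⌋=4030; principal=113265-4030=109235; balance=1612059-109235=1502824
22. interest=⌊1502824·25/10000⌋=3757; principal=113265-3757=109508; balance=1502824-109508=1393316
23. interest=⌊1393316·25/10000⌋=3483; principal=113265-3483=109782; balance=1393316-109782=1283534
24. interest=⌊1283534·25/10000⌋=3208; principal=113265-3208=110057; balance=1283534-110057=1173477
25. interest=⌊1173477·25/10000⌋=2933; principal=113265-2933=110332; balance=1173477-110332=1063145
26. interest=⌊1063145·25/10000⌋=2657; principal=113265-2657=110608; balance=1063145-110608=952537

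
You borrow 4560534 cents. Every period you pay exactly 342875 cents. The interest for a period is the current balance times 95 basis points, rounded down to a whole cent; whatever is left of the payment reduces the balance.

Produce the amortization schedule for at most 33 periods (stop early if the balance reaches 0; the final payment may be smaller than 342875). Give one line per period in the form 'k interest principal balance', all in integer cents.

1. interest=⌊4560534·95/10000⌋=43325; principal=342875-43325=299550; balance=4560534-299550=4260984
2. interest=⌊4260984·95/10000⌋=40479; principal=342875-40479=302396; balance=4260984-302396=3958588
3. interest=⌊3958588·95/10000⌋=37606; principal=342875-37606=305269; balance=3958588-305269=3653319
4. interest=⌊3653319·95/10000⌋=34706; principal=342875-34706=308169; balance=3653319-308169=3345150
5. interest=⌊3345150·95/10000⌋=31778; principal=342875-31778=311097; balance=3345150-311097=3034053
6. interest=⌊3034053·95/10000⌋=28823; principal=342875-28823=314052; balance=3034053-314052=2720001
7. interest=⌊2720001·95/10000⌋=25840; principal=342875-25840=317035; balance=2720001-317035=2402966
8. interest=⌊2402966·95/10000⌋=22828; principal=342875-22828=320047; balance=2402966-320047=2082919
9. interest=⌊2082919·95/10000⌋=19787; principal=342875-19787=323088; balance=2082919-323088=1759831
10. interest=⌊1759831·95/10000⌋=16718; principal=342875-16718=326157; balance=1759831-326157=1433674
11. interest=⌊1433674·95/10000⌋=13619; principal=342875-13619=329256; balance=1433674-329256=1104418
12. interest=⌊1104418·95/10000⌋=10491; principal=342875-10491=332384; balance=1104418-332384=772034
13. interest=⌊772034·95/10000⌋=7334; principal=342875-7334=335541; balance=772034-335541=436493
14. interest=⌊436493·95/10000⌋=4146; principal=342875-4146=338729; balance=436493-338729=97764
15. interest=⌊97764·95/10000⌋=928; principal=min(342875-928,97764)=97764; balance=97764-97764=0

1 43325 299550 4260984
2 40479 302396 3958588
3 37606 305269 3653319
4 34706 308169 3345150
5 31778 311097 3034053
6 28823 314052 2720001
7 25840 317035 2402966
8 22828 320047 2082919
9 19787 323088 1759831
10 16718 326157 1433674
11 13619 329256 1104418
12 10491 332384 772034
13 7334 335541 436493
14 4146 338729 97764
15 928 97764 0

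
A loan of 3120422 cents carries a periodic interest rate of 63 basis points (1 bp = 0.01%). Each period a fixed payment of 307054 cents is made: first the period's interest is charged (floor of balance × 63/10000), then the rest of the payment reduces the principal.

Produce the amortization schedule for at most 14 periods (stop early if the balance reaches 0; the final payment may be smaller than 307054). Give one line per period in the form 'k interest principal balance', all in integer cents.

1. interest=⌊3120422·63/10000⌋=19658; principal=307054-19658=287396; balance=3120422-287396=2833026
2. interest=⌊2833026·63/10000⌋=17848; principal=307054-17848=289206; balance=2833026-289206=2543820
3. interest=⌊2543820·63/10000⌋=16026; principal=307054-16026=291028; balance=2543820-291028=2252792
4. interest=⌊2252792·63/10000⌋=14192; principal=307054-14192=292862; balance=2252792-292862=1959930
5. interest=⌊1959930·63/10000⌋=12347; principal=307054-12347=294707; balance=1959930-294707=1665223
6. interest=⌊1665223·63/10000⌋=10490; principal=307054-10490=296564; balance=1665223-296564=1368659
7. interest=⌊1368659·63/10000⌋=8622; principal=307054-8622=298432; balance=1368659-298432=1070227
8. interest=⌊1070227·63/10000⌋=6742; principal=307054-6742=300312; balance=1070227-300312=769915
9. interest=⌊769915·63/10000⌋=4850; principal=307054-4850=302204; balance=769915-302204=467711
10. interest=⌊467711·63/10000⌋=2946; principal=307054-2946=304108; balance=467711-304108=163603
11. interest=⌊163603·63/10000⌋=1030; principal=min(307054-1030,163603)=163603; balance=163603-163603=0

1 19658 287396 2833026
2 17848 289206 2543820
3 16026 291028 2252792
4 14192 292862 1959930
5 12347 294707 1665223
6 10490 296564 1368659
7 8622 298432 1070227
8 6742 300312 769915
9 4850 302204 467711
10 2946 304108 163603
11 1030 163603 0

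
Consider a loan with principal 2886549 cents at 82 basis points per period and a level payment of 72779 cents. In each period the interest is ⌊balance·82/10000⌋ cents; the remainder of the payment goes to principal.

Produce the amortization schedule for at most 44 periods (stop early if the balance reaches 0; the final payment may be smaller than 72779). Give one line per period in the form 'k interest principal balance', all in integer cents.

1 23669 49110 2837439
2 23266 49513 2787926
3 22860 49919 2738007
4 22451 50328 2687679
5 22038 50741 2636938
6 21622 51157 2585781
7 21203 51576 2534205
8 20780 51999 2482206
9 20354 52425 2429781
10 19924 52855 2376926
11 19490 53289 2323637
12 19053 53726 2269911
13 18613 54166 2215745
14 18169 54610 2161135
15 17721 55058 2106077
16 17269 55510 2050567
17 16814 55965 1994602
18 16355 56424 1938178
19 15893 56886 1881292
20 15426 57353 1823939
21 14956 57823 1766116
22 14482 58297 1707819
23 14004 58775 1649044
24 13522 59257 1589787
25 13036 59743 1530044
26 12546 60233 1469811
27 12052 60727 1409084
28 11554 61225 1347859
29 11052 61727 1286132
30 10546 62233 1223899
31 10035 62744 1161155
32 9521 63258 1097897
33 9002 63777 1034120
34 8479 64300 969820
35 7952 64827 904993
36 7420 65359 839634
37 6884 65895 773739
38 6344 66435 707304
39 5799 66980 640324
40 5250 67529 572795
41 4696 68083 504712
42 4138 68641 436071
43 3575 69204 366867
44 3008 69771 297096

1. interest=⌊2886549·82/10000⌋=23669; principal=72779-23669=49110; balance=2886549-49110=2837439
2. interest=⌊2837439·82/10000⌋=23266; principal=72779-23266=49513; balance=2837439-49513=2787926
3. interest=⌊2787926·82/10000⌋=22860; principal=72779-22860=49919; balance=2787926-49919=2738007
4. interest=⌊2738007·82/10000⌋=22451; principal=72779-22451=50328; balance=2738007-50328=2687679
5. interest=⌊2687679·82/10000⌋=22038; principal=72779-22038=50741; balance=2687679-50741=2636938
6. interest=⌊2636938·82/10000⌋=21622; principal=72779-21622=51157; balance=2636938-51157=2585781
7. interest=⌊2585781·82/10000⌋=21203; principal=72779-21203=51576; balance=2585781-51576=2534205
8. interest=⌊2534205·82/10000⌋=20780; principal=72779-20780=51999; balance=2534205-51999=2482206
9. interest=⌊2482206·82/10000⌋=20354; principal=72779-20354=52425; balance=2482206-52425=2429781
10. interest=⌊2429781·82/10000⌋=19924; principal=72779-19924=52855; balance=2429781-52855=2376926
11. interest=⌊2376926·82/10000⌋=19490; principal=72779-19490=53289; balance=2376926-53289=2323637
12. interest=⌊2323637·82/10000⌋=19053; principal=72779-19053=53726; balance=2323637-53726=2269911
13. interest=⌊2269911·82/10000⌋=18613; principal=72779-18613=54166; balance=2269911-54166=2215745
14. interest=⌊2215745·82/10000⌋=18169; principal=72779-18169=54610; balance=2215745-54610=2161135
15. interest=⌊2161135·82/10000⌋=17721; principal=72779-17721=55058; balance=2161135-55058=2106077
16. interest=⌊2106077·82/10000⌋=17269; principal=72779-17269=55510; balance=2106077-55510=2050567
17. interest=⌊2050567·82/10000⌋=16814; principal=72779-16814=55965; balance=2050567-55965=1994602
18. interest=⌊1994602·82/10000⌋=16355; principal=72779-16355=56424; balance=1994602-56424=1938178
19. interest=⌊1938178·82/10000⌋=15893; principal=72779-15893=56886; balance=1938178-56886=1881292
20. interest=⌊1881292·82/10000⌋=15426; principal=72779-15426=57353; balance=1881292-57353=1823939
21. interest=⌊1823939·82/10000⌋=14956; principal=72779-14956=57823; balance=1823939-57823=1766116
22. interest=⌊1766116·82/10000⌋=14482; principal=72779-14482=58297; balance=1766116-58297=1707819
23. interest=⌊1707819·82/10000⌋=14004; principal=72779-14004=58775; balance=1707819-58775=1649044
24. interest=⌊1649044·82/10000⌋=13522; principal=72779-13522=59257; balance=1649044-59257=1589787
25. interest=⌊1589787·82/10000⌋=13036; principal=72779-13036=59743; balance=1589787-59743=1530044
26. interest=⌊1530044·82/10000⌋=12546; principal=72779-12546=60233; balance=1530044-60233=1469811
27. interest=⌊1469811·82/10000⌋=12052; principal=72779-12052=60727; balance=1469811-60727=1409084
28. interest=⌊1409084·82/10000⌋=11554; principal=72779-11554=61225; balance=1409084-61225=1347859
29. interest=⌊1347859·82/10000⌋=11052; principal=72779-11052=61727; balance=1347859-61727=1286132
30. interest=⌊1286132·82/10000⌋=10546; principal=72779-10546=62233; balance=1286132-62233=1223899
31. interest=⌊1223899·82/10000⌋=10035; principal=72779-10035=62744; balance=1223899-62744=1161155
32. interest=⌊1161155·82/10000⌋=9521; principal=72779-9521=63258; balance=1161155-63258=1097897
33. interest=⌊1097897·82/10000⌋=9002; principal=72779-9002=63777; balance=1097897-63777=1034120
34. interest=⌊1034120·82/10000⌋=8479; principal=72779-8479=64300; balance=1034120-64300=969820
35. interest=⌊969820·82/10000⌋=7952; principal=72779-7952=64827; balance=969820-64827=904993
36. interest=⌊904993·82/10000⌋=7420; principal=72779-7420=65359; balance=904993-65359=839634
37. interest=⌊839634·82/10000⌋=6884; principal=72779-6884=65895; balance=839634-65895=773739
38. interest=⌊773739·82/10000⌋=6344; principal=72779-6344=66435; balance=773739-66435=707304
39. interest=⌊707304·82/10000⌋=5799; principal=72779-5799=66980; balance=707304-66980=640324
40. interest=⌊640324·82/10000⌋=5250; principal=72779-5250=67529; balance=640324-67529=572795
41. interest=⌊572795·82/10000⌋=4696; principal=72779-4696=68083; balance=572795-68083=504712
42. interest=⌊504712·82/10000⌋=4138; principal=72779-4138=68641; balance=504712-68641=436071
43. interest=⌊436071·82/10000⌋=3575; principal=72779-3575=69204; balance=436071-69204=366867
44. interest=⌊366867·82/10000⌋=3008; principal=72779-3008=69771; balance=366867-69771=297096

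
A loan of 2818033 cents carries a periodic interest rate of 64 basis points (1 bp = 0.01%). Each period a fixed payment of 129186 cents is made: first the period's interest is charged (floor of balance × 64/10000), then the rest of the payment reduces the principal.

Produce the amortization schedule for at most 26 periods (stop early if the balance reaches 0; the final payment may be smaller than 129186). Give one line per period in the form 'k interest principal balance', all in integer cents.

1 18035 111151 2706882
2 17324 111862 2595020
3 16608 112578 2482442
4 15887 113299 2369143
5 15162 114024 2255119
6 14432 114754 2140365
7 13698 115488 2024877
8 12959 116227 1908650
9 12215 116971 1791679
10 11466 117720 1673959
11 10713 118473 1555486
12 9955 119231 1436255
13 9192 119994 1316261
14 8424 120762 1195499
15 7651 121535 1073964
16 6873 122313 951651
17 6090 123096 828555
18 5302 123884 704671
19 4509 124677 579994
20 3711 125475 454519
21 2908 126278 328241
22 2100 127086 201155
23 1287 127899 73256
24 468 73256 0

1. interest=⌊2818033·64/10000⌋=18035; principal=129186-18035=111151; balance=2818033-111151=2706882
2. interest=⌊2706882·64/10000⌋=17324; principal=129186-17324=111862; balance=2706882-111862=2595020
3. interest=⌊2595020·64/10000⌋=16608; principal=129186-16608=112578; balance=2595020-112578=2482442
4. interest=⌊2482442·64/10000⌋=15887; principal=129186-15887=113299; balance=2482442-113299=2369143
5. interest=⌊2369143·64/10000⌋=15162; principal=129186-15162=114024; balance=2369143-114024=2255119
6. interest=⌊2255119·64/10000⌋=14432; principal=129186-14432=114754; balance=2255119-114754=2140365
7. interest=⌊2140365·64/10000⌋=13698; principal=129186-13698=115488; balance=2140365-115488=2024877
8. interest=⌊2024877·64/10000⌋=12959; principal=129186-12959=116227; balance=2024877-116227=1908650
9. interest=⌊1908650·64/10000⌋=12215; principal=129186-12215=116971; balance=1908650-116971=1791679
10. interest=⌊1791679·64/10000⌋=11466; principal=129186-11466=117720; balance=1791679-117720=1673959
11. interest=⌊1673959·64/10000⌋=10713; principal=129186-10713=118473; balance=1673959-118473=1555486
12. interest=⌊1555486·64/10000⌋=9955; principal=129186-9955=119231; balance=1555486-119231=1436255
13. interest=⌊1436255·64/10000⌋=9192; principal=129186-9192=119994; balance=1436255-119994=1316261
14. interest=⌊1316261·64/10000⌋=8424; principal=129186-8424=120762; balance=1316261-120762=1195499
15. interest=⌊1195499·64/10000⌋=7651; principal=129186-7651=121535; balance=1195499-121535=1073964
16. interest=⌊1073964·64/10000⌋=6873; principal=129186-6873=122313; balance=1073964-122313=951651
17. interest=⌊951651·64/10000⌋=6090; principal=129186-6090=123096; balance=951651-123096=828555
18. interest=⌊828555·64/10000⌋=5302; principal=129186-5302=123884; balance=828555-123884=704671
19. interest=⌊704671·64/10000⌋=4509; principal=129186-4509=124677; balance=704671-124677=579994
20. interest=⌊579994·64/10000⌋=3711; principal=129186-3711=125475; balance=579994-125475=454519
21. interest=⌊454519·64/10000⌋=2908; principal=129186-2908=126278; balance=454519-126278=328241
22. interest=⌊328241·64/10000⌋=2100; principal=129186-2100=127086; balance=328241-127086=201155
23. interest=⌊201155·64/10000⌋=1287; principal=129186-1287=127899; balance=201155-127899=73256
24. interest=⌊73256·64/10000⌋=468; principal=min(129186-468,73256)=73256; balance=73256-73256=0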